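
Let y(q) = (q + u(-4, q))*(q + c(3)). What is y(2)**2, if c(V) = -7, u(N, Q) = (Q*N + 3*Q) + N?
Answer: 400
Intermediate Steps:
u(N, Q) = N + 3*Q + N*Q (u(N, Q) = (N*Q + 3*Q) + N = (3*Q + N*Q) + N = N + 3*Q + N*Q)
y(q) = 28 - 4*q (y(q) = (q + (-4 + 3*q - 4*q))*(q - 7) = (q + (-4 - q))*(-7 + q) = -4*(-7 + q) = 28 - 4*q)
y(2)**2 = (28 - 4*2)**2 = (28 - 8)**2 = 20**2 = 400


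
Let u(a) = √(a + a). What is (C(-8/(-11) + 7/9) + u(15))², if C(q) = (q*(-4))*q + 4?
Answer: 5341948030/96059601 - 99200*√30/9801 ≈ 0.17349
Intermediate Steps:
u(a) = √2*√a (u(a) = √(2*a) = √2*√a)
C(q) = 4 - 4*q² (C(q) = (-4*q)*q + 4 = -4*q² + 4 = 4 - 4*q²)
(C(-8/(-11) + 7/9) + u(15))² = ((4 - 4*(-8/(-11) + 7/9)²) + √2*√15)² = ((4 - 4*(-8*(-1/11) + 7*(⅑))²) + √30)² = ((4 - 4*(8/11 + 7/9)²) + √30)² = ((4 - 4*(149/99)²) + √30)² = ((4 - 4*22201/9801) + √30)² = ((4 - 88804/9801) + √30)² = (-49600/9801 + √30)²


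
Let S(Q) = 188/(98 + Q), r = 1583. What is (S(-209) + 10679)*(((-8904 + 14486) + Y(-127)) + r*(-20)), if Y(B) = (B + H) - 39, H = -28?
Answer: -31137075232/111 ≈ -2.8051e+8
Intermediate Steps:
Y(B) = -67 + B (Y(B) = (B - 28) - 39 = (-28 + B) - 39 = -67 + B)
(S(-209) + 10679)*(((-8904 + 14486) + Y(-127)) + r*(-20)) = (188/(98 - 209) + 10679)*(((-8904 + 14486) + (-67 - 127)) + 1583*(-20)) = (188/(-111) + 10679)*((5582 - 194) - 31660) = (188*(-1/111) + 10679)*(5388 - 31660) = (-188/111 + 10679)*(-26272) = (1185181/111)*(-26272) = -31137075232/111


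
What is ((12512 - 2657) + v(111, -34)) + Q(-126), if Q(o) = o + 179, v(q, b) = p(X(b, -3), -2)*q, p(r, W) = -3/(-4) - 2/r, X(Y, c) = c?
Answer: 40261/4 ≈ 10065.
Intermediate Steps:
p(r, W) = ¾ - 2/r (p(r, W) = -3*(-¼) - 2/r = ¾ - 2/r)
v(q, b) = 17*q/12 (v(q, b) = (¾ - 2/(-3))*q = (¾ - 2*(-⅓))*q = (¾ + ⅔)*q = 17*q/12)
Q(o) = 179 + o
((12512 - 2657) + v(111, -34)) + Q(-126) = ((12512 - 2657) + (17/12)*111) + (179 - 126) = (9855 + 629/4) + 53 = 40049/4 + 53 = 40261/4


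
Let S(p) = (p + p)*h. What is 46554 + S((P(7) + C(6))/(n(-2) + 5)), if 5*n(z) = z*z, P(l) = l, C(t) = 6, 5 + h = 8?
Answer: 1350456/29 ≈ 46567.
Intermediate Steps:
h = 3 (h = -5 + 8 = 3)
n(z) = z²/5 (n(z) = (z*z)/5 = z²/5)
S(p) = 6*p (S(p) = (p + p)*3 = (2*p)*3 = 6*p)
46554 + S((P(7) + C(6))/(n(-2) + 5)) = 46554 + 6*((7 + 6)/((⅕)*(-2)² + 5)) = 46554 + 6*(13/((⅕)*4 + 5)) = 46554 + 6*(13/(⅘ + 5)) = 46554 + 6*(13/(29/5)) = 46554 + 6*(13*(5/29)) = 46554 + 6*(65/29) = 46554 + 390/29 = 1350456/29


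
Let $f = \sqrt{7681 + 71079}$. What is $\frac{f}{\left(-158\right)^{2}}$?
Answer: $\frac{\sqrt{19690}}{12482} \approx 0.011242$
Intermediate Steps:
$f = 2 \sqrt{19690}$ ($f = \sqrt{78760} = 2 \sqrt{19690} \approx 280.64$)
$\frac{f}{\left(-158\right)^{2}} = \frac{2 \sqrt{19690}}{\left(-158\right)^{2}} = \frac{2 \sqrt{19690}}{24964} = 2 \sqrt{19690} \cdot \frac{1}{24964} = \frac{\sqrt{19690}}{12482}$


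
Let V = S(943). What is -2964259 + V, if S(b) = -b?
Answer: -2965202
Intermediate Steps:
V = -943 (V = -1*943 = -943)
-2964259 + V = -2964259 - 943 = -2965202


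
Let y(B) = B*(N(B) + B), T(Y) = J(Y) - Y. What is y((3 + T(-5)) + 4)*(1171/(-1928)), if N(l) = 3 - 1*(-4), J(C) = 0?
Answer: -66747/482 ≈ -138.48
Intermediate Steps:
N(l) = 7 (N(l) = 3 + 4 = 7)
T(Y) = -Y (T(Y) = 0 - Y = -Y)
y(B) = B*(7 + B)
y((3 + T(-5)) + 4)*(1171/(-1928)) = (((3 - 1*(-5)) + 4)*(7 + ((3 - 1*(-5)) + 4)))*(1171/(-1928)) = (((3 + 5) + 4)*(7 + ((3 + 5) + 4)))*(1171*(-1/1928)) = ((8 + 4)*(7 + (8 + 4)))*(-1171/1928) = (12*(7 + 12))*(-1171/1928) = (12*19)*(-1171/1928) = 228*(-1171/1928) = -66747/482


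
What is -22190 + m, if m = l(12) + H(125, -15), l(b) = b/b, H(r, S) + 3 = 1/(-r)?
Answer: -2774001/125 ≈ -22192.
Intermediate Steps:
H(r, S) = -3 - 1/r (H(r, S) = -3 + 1/(-r) = -3 - 1/r)
l(b) = 1
m = -251/125 (m = 1 + (-3 - 1/125) = 1 - 376/125 = -251/125 ≈ -2.0080)
-22190 + m = -22190 - 251/125 = -2774001/125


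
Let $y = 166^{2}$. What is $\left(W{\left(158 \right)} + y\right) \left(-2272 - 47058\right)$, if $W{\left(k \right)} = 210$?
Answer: $-1369696780$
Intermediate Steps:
$y = 27556$
$\left(W{\left(158 \right)} + y\right) \left(-2272 - 47058\right) = \left(210 + 27556\right) \left(-2272 - 47058\right) = 27766 \left(-49330\right) = -1369696780$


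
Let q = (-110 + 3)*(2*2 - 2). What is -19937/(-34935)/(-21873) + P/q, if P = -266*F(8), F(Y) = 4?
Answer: 406516758401/81762258285 ≈ 4.9719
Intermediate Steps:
P = -1064 (P = -266*4 = -1064)
q = -214 (q = -107*(4 - 2) = -107*2 = -214)
-19937/(-34935)/(-21873) + P/q = -19937/(-34935)/(-21873) - 1064/(-214) = -19937*(-1/34935)*(-1/21873) - 1064*(-1/214) = (19937/34935)*(-1/21873) + 532/107 = -19937/764133255 + 532/107 = 406516758401/81762258285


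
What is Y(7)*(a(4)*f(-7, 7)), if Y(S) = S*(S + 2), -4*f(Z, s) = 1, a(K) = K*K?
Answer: -252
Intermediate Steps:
a(K) = K²
f(Z, s) = -¼ (f(Z, s) = -¼*1 = -¼)
Y(S) = S*(2 + S)
Y(7)*(a(4)*f(-7, 7)) = (7*(2 + 7))*(4²*(-¼)) = (7*9)*(16*(-¼)) = 63*(-4) = -252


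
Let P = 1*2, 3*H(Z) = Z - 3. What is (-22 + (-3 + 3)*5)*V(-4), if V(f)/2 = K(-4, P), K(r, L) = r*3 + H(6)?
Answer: 484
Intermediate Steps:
H(Z) = -1 + Z/3 (H(Z) = (Z - 3)/3 = (-3 + Z)/3 = -1 + Z/3)
P = 2
K(r, L) = 1 + 3*r (K(r, L) = r*3 + (-1 + (⅓)*6) = 3*r + (-1 + 2) = 3*r + 1 = 1 + 3*r)
V(f) = -22 (V(f) = 2*(1 + 3*(-4)) = 2*(1 - 12) = 2*(-11) = -22)
(-22 + (-3 + 3)*5)*V(-4) = (-22 + (-3 + 3)*5)*(-22) = (-22 + 0*5)*(-22) = (-22 + 0)*(-22) = -22*(-22) = 484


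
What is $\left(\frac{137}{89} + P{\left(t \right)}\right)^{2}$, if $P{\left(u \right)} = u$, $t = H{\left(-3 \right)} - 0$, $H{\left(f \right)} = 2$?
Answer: $\frac{99225}{7921} \approx 12.527$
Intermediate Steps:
$t = 2$ ($t = 2 - 0 = 2 + 0 = 2$)
$\left(\frac{137}{89} + P{\left(t \right)}\right)^{2} = \left(\frac{137}{89} + 2\right)^{2} = \left(\frac{315}{89}\right)^{2} = \frac{99225}{7921}$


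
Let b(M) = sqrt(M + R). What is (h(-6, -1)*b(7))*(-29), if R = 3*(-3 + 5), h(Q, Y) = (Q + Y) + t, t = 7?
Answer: 0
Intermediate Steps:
h(Q, Y) = 7 + Q + Y (h(Q, Y) = (Q + Y) + 7 = 7 + Q + Y)
R = 6 (R = 3*2 = 6)
b(M) = sqrt(6 + M) (b(M) = sqrt(M + 6) = sqrt(6 + M))
(h(-6, -1)*b(7))*(-29) = ((7 - 6 - 1)*sqrt(6 + 7))*(-29) = (0*sqrt(13))*(-29) = 0*(-29) = 0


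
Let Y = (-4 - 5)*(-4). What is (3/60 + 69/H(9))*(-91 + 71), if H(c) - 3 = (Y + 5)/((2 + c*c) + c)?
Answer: -127277/317 ≈ -401.50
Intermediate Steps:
Y = 36 (Y = -9*(-4) = 36)
H(c) = 3 + 41/(2 + c + c²) (H(c) = 3 + (36 + 5)/((2 + c*c) + c) = 3 + 41/((2 + c²) + c) = 3 + 41/(2 + c + c²))
(3/60 + 69/H(9))*(-91 + 71) = (3/60 + 69/(((47 + 3*9 + 3*9²)/(2 + 9 + 9²))))*(-91 + 71) = (3*(1/60) + 69/(((47 + 27 + 3*81)/(2 + 9 + 81))))*(-20) = (1/20 + 69/(((47 + 27 + 243)/92)))*(-20) = (1/20 + 69/(((1/92)*317)))*(-20) = (1/20 + 69/(317/92))*(-20) = (1/20 + 69*(92/317))*(-20) = (1/20 + 6348/317)*(-20) = (127277/6340)*(-20) = -127277/317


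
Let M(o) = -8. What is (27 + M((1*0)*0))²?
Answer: 361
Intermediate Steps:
(27 + M((1*0)*0))² = (27 - 8)² = 19² = 361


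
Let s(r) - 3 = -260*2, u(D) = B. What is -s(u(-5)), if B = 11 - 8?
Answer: 517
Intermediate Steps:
B = 3
u(D) = 3
s(r) = -517 (s(r) = 3 - 260*2 = 3 - 520 = -517)
-s(u(-5)) = -1*(-517) = 517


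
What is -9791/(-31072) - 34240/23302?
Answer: -417877699/362019872 ≈ -1.1543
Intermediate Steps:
-9791/(-31072) - 34240/23302 = -9791*(-1/31072) - 34240*1/23302 = 9791/31072 - 17120/11651 = -417877699/362019872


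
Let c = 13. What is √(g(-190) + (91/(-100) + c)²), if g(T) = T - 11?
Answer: I*√548319/100 ≈ 7.4049*I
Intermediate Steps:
g(T) = -11 + T
√(g(-190) + (91/(-100) + c)²) = √((-11 - 190) + (91/(-100) + 13)²) = √(-201 + (91*(-1/100) + 13)²) = √(-201 + (-91/100 + 13)²) = √(-201 + (1209/100)²) = √(-201 + 1461681/10000) = √(-548319/10000) = I*√548319/100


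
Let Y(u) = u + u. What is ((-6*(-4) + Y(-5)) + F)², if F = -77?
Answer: 3969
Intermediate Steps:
Y(u) = 2*u
((-6*(-4) + Y(-5)) + F)² = ((-6*(-4) + 2*(-5)) - 77)² = ((24 - 10) - 77)² = (14 - 77)² = (-63)² = 3969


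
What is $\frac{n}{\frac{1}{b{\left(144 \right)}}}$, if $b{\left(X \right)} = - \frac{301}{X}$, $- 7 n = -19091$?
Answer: $- \frac{820913}{144} \approx -5700.8$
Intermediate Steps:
$n = \frac{19091}{7}$ ($n = \left(- \frac{1}{7}\right) \left(-19091\right) = \frac{19091}{7} \approx 2727.3$)
$\frac{n}{\frac{1}{b{\left(144 \right)}}} = \frac{19091}{7 \frac{1}{\left(-301\right) \frac{1}{144}}} = \frac{19091}{7 \frac{1}{- \frac{301}{144}}} = \frac{19091}{7 \left(- \frac{144}{301}\right)} = \frac{19091}{7} \left(- \frac{301}{144}\right) = - \frac{820913}{144}$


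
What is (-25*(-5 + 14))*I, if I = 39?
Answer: -8775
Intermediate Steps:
(-25*(-5 + 14))*I = -25*(-5 + 14)*39 = -25*9*39 = -225*39 = -8775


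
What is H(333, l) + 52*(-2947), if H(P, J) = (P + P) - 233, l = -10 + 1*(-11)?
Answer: -152811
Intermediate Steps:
l = -21 (l = -10 - 11 = -21)
H(P, J) = -233 + 2*P (H(P, J) = 2*P - 233 = -233 + 2*P)
H(333, l) + 52*(-2947) = (-233 + 2*333) + 52*(-2947) = (-233 + 666) - 153244 = 433 - 153244 = -152811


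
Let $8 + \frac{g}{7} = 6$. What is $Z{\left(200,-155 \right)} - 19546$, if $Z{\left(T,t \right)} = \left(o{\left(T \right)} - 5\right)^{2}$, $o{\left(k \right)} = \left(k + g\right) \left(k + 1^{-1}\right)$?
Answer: $1397319615$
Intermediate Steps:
$g = -14$ ($g = -56 + 7 \cdot 6 = -56 + 42 = -14$)
$o{\left(k \right)} = \left(1 + k\right) \left(-14 + k\right)$ ($o{\left(k \right)} = \left(k - 14\right) \left(k + 1^{-1}\right) = \left(-14 + k\right) \left(k + 1\right) = \left(-14 + k\right) \left(1 + k\right) = \left(1 + k\right) \left(-14 + k\right)$)
$Z{\left(T,t \right)} = \left(-19 + T^{2} - 13 T\right)^{2}$ ($Z{\left(T,t \right)} = \left(\left(-14 + T^{2} - 13 T\right) - 5\right)^{2} = \left(-19 + T^{2} - 13 T\right)^{2}$)
$Z{\left(200,-155 \right)} - 19546 = \left(19 - 200^{2} + 13 \cdot 200\right)^{2} - 19546 = \left(19 - 40000 + 2600\right)^{2} - 19546 = \left(-37381\right)^{2} - 19546 = 1397339161 - 19546 = 1397319615$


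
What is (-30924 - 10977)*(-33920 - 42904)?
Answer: 3219002424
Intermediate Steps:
(-30924 - 10977)*(-33920 - 42904) = -41901*(-76824) = 3219002424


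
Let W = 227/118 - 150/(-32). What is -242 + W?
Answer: -222207/944 ≈ -235.39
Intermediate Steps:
W = 6241/944 (W = 227*(1/118) - 150*(-1/32) = 227/118 + 75/16 = 6241/944 ≈ 6.6112)
-242 + W = -242 + 6241/944 = -222207/944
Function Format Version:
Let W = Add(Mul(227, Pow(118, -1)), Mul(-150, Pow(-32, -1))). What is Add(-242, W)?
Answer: Rational(-222207, 944) ≈ -235.39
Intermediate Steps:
W = Rational(6241, 944) (W = Add(Mul(227, Rational(1, 118)), Mul(-150, Rational(-1, 32))) = Add(Rational(227, 118), Rational(75, 16)) = Rational(6241, 944) ≈ 6.6112)
Add(-242, W) = Add(-242, Rational(6241, 944)) = Rational(-222207, 944)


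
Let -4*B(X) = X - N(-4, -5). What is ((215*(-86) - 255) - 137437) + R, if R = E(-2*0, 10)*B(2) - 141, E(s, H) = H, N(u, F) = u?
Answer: -156338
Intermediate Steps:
B(X) = -1 - X/4 (B(X) = -(X - 1*(-4))/4 = -(X + 4)/4 = -(4 + X)/4 = -1 - X/4)
R = -156 (R = 10*(-1 - ¼*2) - 141 = 10*(-1 - ½) - 141 = 10*(-3/2) - 141 = -15 - 141 = -156)
((215*(-86) - 255) - 137437) + R = ((215*(-86) - 255) - 137437) - 156 = ((-18490 - 255) - 137437) - 156 = (-18745 - 137437) - 156 = -156182 - 156 = -156338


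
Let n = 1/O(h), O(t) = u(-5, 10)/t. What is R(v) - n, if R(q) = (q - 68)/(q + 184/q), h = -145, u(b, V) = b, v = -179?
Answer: -890312/32225 ≈ -27.628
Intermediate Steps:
O(t) = -5/t
R(q) = (-68 + q)/(q + 184/q)
n = 29 (n = 1/(-5/(-145)) = 1/(-5*(-1/145)) = 1/(1/29) = 29)
R(v) - n = -179*(-68 - 179)/(184 + (-179)²) - 1*29 = -179*(-247)/(184 + 32041) - 29 = -179*(-247)/32225 - 29 = -179*1/32225*(-247) - 29 = 44213/32225 - 29 = -890312/32225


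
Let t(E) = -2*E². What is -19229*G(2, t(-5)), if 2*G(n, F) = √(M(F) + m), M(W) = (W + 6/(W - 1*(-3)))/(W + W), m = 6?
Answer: -19229*√359033/470 ≈ -24515.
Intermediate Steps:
M(W) = (W + 6/(3 + W))/(2*W) (M(W) = (W + 6/(W + 3))/((2*W)) = (W + 6/(3 + W))*(1/(2*W)) = (W + 6/(3 + W))/(2*W))
G(n, F) = √(6 + (6 + F² + 3*F)/(2*F*(3 + F)))/2 (G(n, F) = √((6 + F² + 3*F)/(2*F*(3 + F)) + 6)/2 = √(6 + (6 + F² + 3*F)/(2*F*(3 + F)))/2)
-19229*G(2, t(-5)) = -19229*√(24 + 6/(3 - 2*(-5)²) + 2*(-2*(-5)²)/(3 - 2*(-5)²) + 12/(((-2*(-5)²))*(3 - 2*(-5)²)))/4 = -19229*√(24 + 6/(3 - 2*25) + 2*(-2*25)/(3 - 2*25) + 12/(((-2*25))*(3 - 2*25)))/4 = -19229*√(24 + 6/(3 - 50) + 2*(-50)/(3 - 50) + 12/(-50*(3 - 50)))/4 = -19229*√(24 + 6/(-47) + 2*(-50)/(-47) + 12*(-1/50)/(-47))/4 = -19229*√(24 + 6*(-1/47) + 2*(-50)*(-1/47) + 12*(-1/50)*(-1/47))/4 = -19229*√(24 - 6/47 + 100/47 + 6/1175)/4 = -19229*√(30556/1175)/4 = -19229*2*√359033/235/4 = -19229*√359033/470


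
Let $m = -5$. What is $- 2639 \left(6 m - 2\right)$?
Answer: $84448$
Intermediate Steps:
$- 2639 \left(6 m - 2\right) = - 2639 \left(6 \left(-5\right) - 2\right) = - 2639 \left(-30 - 2\right) = \left(-2639\right) \left(-32\right) = 84448$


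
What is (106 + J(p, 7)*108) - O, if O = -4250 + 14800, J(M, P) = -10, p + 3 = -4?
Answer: -11524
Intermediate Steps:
p = -7 (p = -3 - 4 = -7)
O = 10550
(106 + J(p, 7)*108) - O = (106 - 10*108) - 1*10550 = (106 - 1080) - 10550 = -974 - 10550 = -11524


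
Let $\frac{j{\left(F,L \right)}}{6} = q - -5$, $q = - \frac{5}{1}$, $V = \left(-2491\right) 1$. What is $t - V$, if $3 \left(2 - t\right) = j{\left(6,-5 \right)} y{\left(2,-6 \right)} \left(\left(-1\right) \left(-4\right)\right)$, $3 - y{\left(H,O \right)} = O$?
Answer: $2493$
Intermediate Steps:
$V = -2491$
$y{\left(H,O \right)} = 3 - O$
$q = -5$ ($q = \left(-5\right) 1 = -5$)
$j{\left(F,L \right)} = 0$ ($j{\left(F,L \right)} = 6 \left(-5 - -5\right) = 6 \left(-5 + 5\right) = 6 \cdot 0 = 0$)
$t = 2$ ($t = 2 - \frac{0 \left(3 - -6\right) \left(\left(-1\right) \left(-4\right)\right)}{3} = 2 - \frac{0 \left(3 + 6\right) 4}{3} = 2 - \frac{0 \cdot 9 \cdot 4}{3} = 2 - \frac{0 \cdot 4}{3} = 2 - 0 = 2 + 0 = 2$)
$t - V = 2 - -2491 = 2 + 2491 = 2493$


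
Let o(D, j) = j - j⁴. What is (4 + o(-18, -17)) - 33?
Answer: -83567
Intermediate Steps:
(4 + o(-18, -17)) - 33 = (4 + (-17 - 1*(-17)⁴)) - 33 = (4 + (-17 - 1*83521)) - 33 = (4 + (-17 - 83521)) - 33 = (4 - 83538) - 33 = -83534 - 33 = -83567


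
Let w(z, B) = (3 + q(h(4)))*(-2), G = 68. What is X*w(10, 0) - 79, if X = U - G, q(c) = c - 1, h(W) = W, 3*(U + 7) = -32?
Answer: 949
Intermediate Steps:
U = -53/3 (U = -7 + (1/3)*(-32) = -7 - 32/3 = -53/3 ≈ -17.667)
q(c) = -1 + c
w(z, B) = -12 (w(z, B) = (3 + (-1 + 4))*(-2) = (3 + 3)*(-2) = 6*(-2) = -12)
X = -257/3 (X = -53/3 - 1*68 = -53/3 - 68 = -257/3 ≈ -85.667)
X*w(10, 0) - 79 = -257/3*(-12) - 79 = 1028 - 79 = 949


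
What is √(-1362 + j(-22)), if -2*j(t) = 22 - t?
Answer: 2*I*√346 ≈ 37.202*I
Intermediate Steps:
j(t) = -11 + t/2 (j(t) = -(22 - t)/2 = -11 + t/2)
√(-1362 + j(-22)) = √(-1362 + (-11 + (½)*(-22))) = √(-1362 + (-11 - 11)) = √(-1362 - 22) = √(-1384) = 2*I*√346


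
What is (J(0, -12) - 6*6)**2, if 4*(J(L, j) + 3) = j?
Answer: 1764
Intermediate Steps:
J(L, j) = -3 + j/4
(J(0, -12) - 6*6)**2 = ((-3 + (1/4)*(-12)) - 6*6)**2 = ((-3 - 3) - 36)**2 = (-6 - 36)**2 = (-42)**2 = 1764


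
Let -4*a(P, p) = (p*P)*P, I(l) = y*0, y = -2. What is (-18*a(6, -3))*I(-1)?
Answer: 0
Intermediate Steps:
I(l) = 0 (I(l) = -2*0 = 0)
a(P, p) = -p*P²/4 (a(P, p) = -p*P*P/4 = -P*p*P/4 = -p*P²/4)
(-18*a(6, -3))*I(-1) = -(-9)*(-3)*6²/2*0 = -(-9)*(-3)*36/2*0 = -18*27*0 = -486*0 = 0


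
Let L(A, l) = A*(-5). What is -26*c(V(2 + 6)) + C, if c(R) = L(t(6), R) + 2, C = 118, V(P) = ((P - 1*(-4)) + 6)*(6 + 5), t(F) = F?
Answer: 846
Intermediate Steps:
V(P) = 110 + 11*P (V(P) = ((P + 4) + 6)*11 = ((4 + P) + 6)*11 = (10 + P)*11 = 110 + 11*P)
L(A, l) = -5*A
c(R) = -28 (c(R) = -5*6 + 2 = -30 + 2 = -28)
-26*c(V(2 + 6)) + C = -26*(-28) + 118 = 728 + 118 = 846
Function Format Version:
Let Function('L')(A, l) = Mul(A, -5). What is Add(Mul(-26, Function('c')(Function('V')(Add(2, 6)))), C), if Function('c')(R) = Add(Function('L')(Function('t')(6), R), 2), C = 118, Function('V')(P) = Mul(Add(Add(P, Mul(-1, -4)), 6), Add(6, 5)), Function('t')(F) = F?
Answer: 846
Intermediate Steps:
Function('V')(P) = Add(110, Mul(11, P)) (Function('V')(P) = Mul(Add(Add(P, 4), 6), 11) = Mul(Add(Add(4, P), 6), 11) = Mul(Add(10, P), 11) = Add(110, Mul(11, P)))
Function('L')(A, l) = Mul(-5, A)
Function('c')(R) = -28 (Function('c')(R) = Add(Mul(-5, 6), 2) = Add(-30, 2) = -28)
Add(Mul(-26, Function('c')(Function('V')(Add(2, 6)))), C) = Add(Mul(-26, -28), 118) = Add(728, 118) = 846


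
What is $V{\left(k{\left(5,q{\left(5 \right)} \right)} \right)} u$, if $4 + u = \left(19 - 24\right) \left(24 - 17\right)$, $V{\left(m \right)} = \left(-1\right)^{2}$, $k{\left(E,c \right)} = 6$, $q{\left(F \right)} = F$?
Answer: $-39$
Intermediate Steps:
$V{\left(m \right)} = 1$
$u = -39$ ($u = -4 + \left(19 - 24\right) \left(24 - 17\right) = -4 - 35 = -39$)
$V{\left(k{\left(5,q{\left(5 \right)} \right)} \right)} u = 1 \left(-39\right) = -39$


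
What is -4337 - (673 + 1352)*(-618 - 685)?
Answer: 2634238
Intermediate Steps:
-4337 - (673 + 1352)*(-618 - 685) = -4337 - 2025*(-1303) = -4337 - 1*(-2638575) = -4337 + 2638575 = 2634238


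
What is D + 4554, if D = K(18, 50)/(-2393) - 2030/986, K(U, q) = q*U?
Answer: 185162219/40681 ≈ 4551.6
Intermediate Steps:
K(U, q) = U*q
D = -99055/40681 (D = (18*50)/(-2393) - 2030/986 = 900*(-1/2393) - 2030*1/986 = -900/2393 - 35/17 = -99055/40681 ≈ -2.4349)
D + 4554 = -99055/40681 + 4554 = 185162219/40681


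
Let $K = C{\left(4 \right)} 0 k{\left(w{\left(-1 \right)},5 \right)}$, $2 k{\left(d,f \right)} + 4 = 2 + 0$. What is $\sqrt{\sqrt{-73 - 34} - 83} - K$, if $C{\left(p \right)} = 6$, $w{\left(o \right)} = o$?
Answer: $\sqrt{-83 + i \sqrt{107}} \approx 0.56661 + 9.128 i$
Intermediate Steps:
$k{\left(d,f \right)} = -1$ ($k{\left(d,f \right)} = -2 + \frac{2 + 0}{2} = -2 + \frac{1}{2} \cdot 2 = -2 + 1 = -1$)
$K = 0$ ($K = 6 \cdot 0 \left(-1\right) = 0 \left(-1\right) = 0$)
$\sqrt{\sqrt{-73 - 34} - 83} - K = \sqrt{\sqrt{-73 - 34} - 83} - 0 = \sqrt{\sqrt{-107} - 83} + 0 = \sqrt{i \sqrt{107} - 83} + 0 = \sqrt{-83 + i \sqrt{107}} + 0 = \sqrt{-83 + i \sqrt{107}}$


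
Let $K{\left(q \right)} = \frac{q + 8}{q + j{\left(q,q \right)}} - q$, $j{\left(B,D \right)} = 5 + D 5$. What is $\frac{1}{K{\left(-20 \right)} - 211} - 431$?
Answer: $- \frac{9461858}{21953} \approx -431.01$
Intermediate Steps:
$j{\left(B,D \right)} = 5 + 5 D$
$K{\left(q \right)} = - q + \frac{8 + q}{5 + 6 q}$ ($K{\left(q \right)} = \frac{q + 8}{q + \left(5 + 5 q\right)} - q = \frac{8 + q}{5 + 6 q} - q = - q + \frac{8 + q}{5 + 6 q}$)
$\frac{1}{K{\left(-20 \right)} - 211} - 431 = \frac{1}{\frac{2 \left(4 - 3 \left(-20\right)^{2} - -40\right)}{5 + 6 \left(-20\right)} - 211} - 431 = \frac{1}{\frac{2 \left(4 - 1200 + 40\right)}{5 - 120} - 211} - 431 = \frac{1}{\frac{2 \left(4 - 1200 + 40\right)}{-115} - 211} - 431 = \frac{1}{2 \left(- \frac{1}{115}\right) \left(-1156\right) - 211} - 431 = \frac{1}{\frac{2312}{115} - 211} - 431 = \frac{1}{- \frac{21953}{115}} - 431 = - \frac{115}{21953} - 431 = - \frac{9461858}{21953}$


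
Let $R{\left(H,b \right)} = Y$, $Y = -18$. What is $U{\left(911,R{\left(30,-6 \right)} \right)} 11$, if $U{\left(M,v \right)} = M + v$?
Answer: $9823$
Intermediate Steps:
$R{\left(H,b \right)} = -18$
$U{\left(911,R{\left(30,-6 \right)} \right)} 11 = \left(911 - 18\right) 11 = 893 \cdot 11 = 9823$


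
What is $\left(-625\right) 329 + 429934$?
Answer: $224309$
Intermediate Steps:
$\left(-625\right) 329 + 429934 = -205625 + 429934 = 224309$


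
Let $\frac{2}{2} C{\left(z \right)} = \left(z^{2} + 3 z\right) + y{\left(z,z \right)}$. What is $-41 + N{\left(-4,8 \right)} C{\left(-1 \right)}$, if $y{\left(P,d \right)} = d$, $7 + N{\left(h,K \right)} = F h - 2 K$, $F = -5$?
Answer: $-32$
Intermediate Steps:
$N{\left(h,K \right)} = -7 - 5 h - 2 K$ ($N{\left(h,K \right)} = -7 - \left(2 K + 5 h\right) = -7 - 5 h - 2 K$)
$C{\left(z \right)} = z^{2} + 4 z$ ($C{\left(z \right)} = \left(z^{2} + 3 z\right) + z = z^{2} + 4 z$)
$-41 + N{\left(-4,8 \right)} C{\left(-1 \right)} = -41 + \left(-7 - -20 - 16\right) \left(- (4 - 1)\right) = -41 + \left(-7 + 20 - 16\right) \left(\left(-1\right) 3\right) = -41 - -9 = -41 + 9 = -32$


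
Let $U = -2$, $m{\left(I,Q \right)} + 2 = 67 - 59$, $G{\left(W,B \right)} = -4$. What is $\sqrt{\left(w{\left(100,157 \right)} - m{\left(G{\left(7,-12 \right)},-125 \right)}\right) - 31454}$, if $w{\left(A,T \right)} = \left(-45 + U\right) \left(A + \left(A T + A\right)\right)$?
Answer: $2 i \sqrt{194690} \approx 882.47 i$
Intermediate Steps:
$m{\left(I,Q \right)} = 6$ ($m{\left(I,Q \right)} = -2 + \left(67 - 59\right) = -2 + 8 = 6$)
$w{\left(A,T \right)} = - 94 A - 47 A T$ ($w{\left(A,T \right)} = \left(-45 - 2\right) \left(A + \left(A T + A\right)\right) = - 47 \left(A + \left(A + A T\right)\right) = - 47 \left(2 A + A T\right) = - 94 A - 47 A T$)
$\sqrt{\left(w{\left(100,157 \right)} - m{\left(G{\left(7,-12 \right)},-125 \right)}\right) - 31454} = \sqrt{\left(\left(-47\right) 100 \left(2 + 157\right) - 6\right) - 31454} = \sqrt{\left(\left(-47\right) 100 \cdot 159 - 6\right) - 31454} = \sqrt{\left(-747300 - 6\right) - 31454} = \sqrt{-747306 - 31454} = \sqrt{-778760} = 2 i \sqrt{194690}$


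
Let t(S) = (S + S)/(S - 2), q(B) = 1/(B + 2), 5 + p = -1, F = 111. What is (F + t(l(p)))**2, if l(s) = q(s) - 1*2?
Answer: 3629025/289 ≈ 12557.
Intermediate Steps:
p = -6 (p = -5 - 1 = -6)
q(B) = 1/(2 + B)
l(s) = -2 + 1/(2 + s) (l(s) = 1/(2 + s) - 1*2 = 1/(2 + s) - 2 = -2 + 1/(2 + s))
t(S) = 2*S/(-2 + S) (t(S) = (2*S)/(-2 + S) = 2*S/(-2 + S))
(F + t(l(p)))**2 = (111 + 2*((-3 - 2*(-6))/(2 - 6))/(-2 + (-3 - 2*(-6))/(2 - 6)))**2 = (111 + 2*((-3 + 12)/(-4))/(-2 + (-3 + 12)/(-4)))**2 = (111 + 2*(-1/4*9)/(-2 - 1/4*9))**2 = (111 + 2*(-9/4)/(-2 - 9/4))**2 = (111 + 2*(-9/4)/(-17/4))**2 = (111 + 2*(-9/4)*(-4/17))**2 = (111 + 18/17)**2 = (1905/17)**2 = 3629025/289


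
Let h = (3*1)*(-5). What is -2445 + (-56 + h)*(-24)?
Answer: -741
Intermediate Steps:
h = -15 (h = 3*(-5) = -15)
-2445 + (-56 + h)*(-24) = -2445 + (-56 - 15)*(-24) = -2445 - 71*(-24) = -2445 + 1704 = -741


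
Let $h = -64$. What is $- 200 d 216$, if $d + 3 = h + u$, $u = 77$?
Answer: $-432000$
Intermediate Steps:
$d = 10$ ($d = -3 + \left(-64 + 77\right) = -3 + 13 = 10$)
$- 200 d 216 = \left(-200\right) 10 \cdot 216 = \left(-2000\right) 216 = -432000$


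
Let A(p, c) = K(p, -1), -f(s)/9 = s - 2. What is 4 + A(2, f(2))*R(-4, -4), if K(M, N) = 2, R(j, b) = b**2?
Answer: 36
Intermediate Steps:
f(s) = 18 - 9*s (f(s) = -9*(s - 2) = -9*(-2 + s) = 18 - 9*s)
A(p, c) = 2
4 + A(2, f(2))*R(-4, -4) = 4 + 2*(-4)**2 = 4 + 2*16 = 4 + 32 = 36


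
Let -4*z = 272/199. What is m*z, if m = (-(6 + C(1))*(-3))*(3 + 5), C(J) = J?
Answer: -11424/199 ≈ -57.407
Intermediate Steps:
z = -68/199 ≈ -0.34171
m = 168 (m = (-(6 + 1)*(-3))*(3 + 5) = -7*(-3)*8 = -1*(-21)*8 = 21*8 = 168)
m*z = 168*(-68/199) = -11424/199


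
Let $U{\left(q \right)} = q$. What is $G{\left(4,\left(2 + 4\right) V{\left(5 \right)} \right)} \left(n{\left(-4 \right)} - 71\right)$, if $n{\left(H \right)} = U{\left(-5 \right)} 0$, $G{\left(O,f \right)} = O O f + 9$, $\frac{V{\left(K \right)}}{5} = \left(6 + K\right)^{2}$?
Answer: $-4124319$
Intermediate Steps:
$V{\left(K \right)} = 5 \left(6 + K\right)^{2}$
$G{\left(O,f \right)} = 9 + f O^{2}$ ($G{\left(O,f \right)} = O^{2} f + 9 = f O^{2} + 9 = 9 + f O^{2}$)
$n{\left(H \right)} = 0$ ($n{\left(H \right)} = \left(-5\right) 0 = 0$)
$G{\left(4,\left(2 + 4\right) V{\left(5 \right)} \right)} \left(n{\left(-4 \right)} - 71\right) = \left(9 + \left(2 + 4\right) 5 \left(6 + 5\right)^{2} \cdot 4^{2}\right) \left(0 - 71\right) = \left(9 + 6 \cdot 5 \cdot 11^{2} \cdot 16\right) \left(-71\right) = \left(9 + 6 \cdot 5 \cdot 121 \cdot 16\right) \left(-71\right) = \left(9 + 6 \cdot 605 \cdot 16\right) \left(-71\right) = \left(9 + 3630 \cdot 16\right) \left(-71\right) = \left(9 + 58080\right) \left(-71\right) = 58089 \left(-71\right) = -4124319$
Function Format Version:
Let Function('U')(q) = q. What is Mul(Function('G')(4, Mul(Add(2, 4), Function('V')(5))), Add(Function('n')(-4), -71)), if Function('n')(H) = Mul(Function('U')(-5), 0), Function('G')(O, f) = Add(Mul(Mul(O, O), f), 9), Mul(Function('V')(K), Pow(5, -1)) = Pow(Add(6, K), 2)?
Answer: -4124319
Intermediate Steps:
Function('V')(K) = Mul(5, Pow(Add(6, K), 2))
Function('G')(O, f) = Add(9, Mul(f, Pow(O, 2))) (Function('G')(O, f) = Add(Mul(Pow(O, 2), f), 9) = Add(Mul(f, Pow(O, 2)), 9) = Add(9, Mul(f, Pow(O, 2))))
Function('n')(H) = 0 (Function('n')(H) = Mul(-5, 0) = 0)
Mul(Function('G')(4, Mul(Add(2, 4), Function('V')(5))), Add(Function('n')(-4), -71)) = Mul(Add(9, Mul(Mul(Add(2, 4), Mul(5, Pow(Add(6, 5), 2))), Pow(4, 2))), Add(0, -71)) = Mul(Add(9, Mul(Mul(6, Mul(5, Pow(11, 2))), 16)), -71) = Mul(Add(9, Mul(Mul(6, Mul(5, 121)), 16)), -71) = Mul(Add(9, Mul(Mul(6, 605), 16)), -71) = Mul(Add(9, Mul(3630, 16)), -71) = Mul(Add(9, 58080), -71) = Mul(58089, -71) = -4124319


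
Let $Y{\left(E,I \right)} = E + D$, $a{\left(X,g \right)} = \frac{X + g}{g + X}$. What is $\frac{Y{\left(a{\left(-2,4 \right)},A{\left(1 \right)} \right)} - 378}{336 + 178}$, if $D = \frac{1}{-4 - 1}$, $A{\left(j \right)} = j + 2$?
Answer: $- \frac{943}{1285} \approx -0.73385$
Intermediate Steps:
$a{\left(X,g \right)} = 1$ ($a{\left(X,g \right)} = \frac{X + g}{X + g} = 1$)
$A{\left(j \right)} = 2 + j$
$D = - \frac{1}{5}$ ($D = \frac{1}{-5} = - \frac{1}{5} \approx -0.2$)
$Y{\left(E,I \right)} = - \frac{1}{5} + E$ ($Y{\left(E,I \right)} = E - \frac{1}{5} = - \frac{1}{5} + E$)
$\frac{Y{\left(a{\left(-2,4 \right)},A{\left(1 \right)} \right)} - 378}{336 + 178} = \frac{\left(- \frac{1}{5} + 1\right) - 378}{336 + 178} = \frac{\frac{4}{5} - 378}{514} = \left(- \frac{1886}{5}\right) \frac{1}{514} = - \frac{943}{1285}$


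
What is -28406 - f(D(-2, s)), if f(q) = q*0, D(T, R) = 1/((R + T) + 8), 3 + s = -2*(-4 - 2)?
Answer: -28406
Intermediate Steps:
s = 9 (s = -3 - 2*(-4 - 2) = -3 - 2*(-6) = -3 + 12 = 9)
D(T, R) = 1/(8 + R + T)
f(q) = 0
-28406 - f(D(-2, s)) = -28406 - 1*0 = -28406 + 0 = -28406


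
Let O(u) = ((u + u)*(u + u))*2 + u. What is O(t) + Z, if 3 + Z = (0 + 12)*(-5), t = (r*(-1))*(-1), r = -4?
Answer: 61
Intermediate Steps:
t = -4 (t = -4*(-1)*(-1) = 4*(-1) = -4)
Z = -63 (Z = -3 + (0 + 12)*(-5) = -3 + 12*(-5) = -3 - 60 = -63)
O(u) = u + 8*u² (O(u) = ((2*u)*(2*u))*2 + u = (4*u²)*2 + u = 8*u² + u = u + 8*u²)
O(t) + Z = -4*(1 + 8*(-4)) - 63 = -4*(1 - 32) - 63 = -4*(-31) - 63 = 124 - 63 = 61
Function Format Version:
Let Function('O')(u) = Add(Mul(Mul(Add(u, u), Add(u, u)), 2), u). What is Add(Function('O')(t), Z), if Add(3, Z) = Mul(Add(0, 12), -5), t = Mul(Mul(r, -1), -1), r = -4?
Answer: 61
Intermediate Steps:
t = -4 (t = Mul(Mul(-4, -1), -1) = Mul(4, -1) = -4)
Z = -63 (Z = Add(-3, Mul(Add(0, 12), -5)) = Add(-3, Mul(12, -5)) = Add(-3, -60) = -63)
Function('O')(u) = Add(u, Mul(8, Pow(u, 2))) (Function('O')(u) = Add(Mul(Mul(Mul(2, u), Mul(2, u)), 2), u) = Add(Mul(Mul(4, Pow(u, 2)), 2), u) = Add(Mul(8, Pow(u, 2)), u) = Add(u, Mul(8, Pow(u, 2))))
Add(Function('O')(t), Z) = Add(Mul(-4, Add(1, Mul(8, -4))), -63) = Add(Mul(-4, Add(1, -32)), -63) = Add(Mul(-4, -31), -63) = Add(124, -63) = 61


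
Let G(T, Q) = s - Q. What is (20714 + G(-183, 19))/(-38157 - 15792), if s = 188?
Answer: -6961/17983 ≈ -0.38709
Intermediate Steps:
G(T, Q) = 188 - Q
(20714 + G(-183, 19))/(-38157 - 15792) = (20714 + (188 - 1*19))/(-38157 - 15792) = (20714 + (188 - 19))/(-53949) = (20714 + 169)*(-1/53949) = 20883*(-1/53949) = -6961/17983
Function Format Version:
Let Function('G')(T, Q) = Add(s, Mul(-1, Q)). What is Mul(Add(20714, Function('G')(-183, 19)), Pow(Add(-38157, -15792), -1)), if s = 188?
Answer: Rational(-6961, 17983) ≈ -0.38709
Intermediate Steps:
Function('G')(T, Q) = Add(188, Mul(-1, Q))
Mul(Add(20714, Function('G')(-183, 19)), Pow(Add(-38157, -15792), -1)) = Mul(Add(20714, Add(188, Mul(-1, 19))), Pow(Add(-38157, -15792), -1)) = Mul(Add(20714, Add(188, -19)), Pow(-53949, -1)) = Mul(Add(20714, 169), Rational(-1, 53949)) = Mul(20883, Rational(-1, 53949)) = Rational(-6961, 17983)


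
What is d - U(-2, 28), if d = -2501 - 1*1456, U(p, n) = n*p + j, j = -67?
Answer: -3834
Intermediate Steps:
U(p, n) = -67 + n*p (U(p, n) = n*p - 67 = -67 + n*p)
d = -3957 (d = -2501 - 1456 = -3957)
d - U(-2, 28) = -3957 - (-67 + 28*(-2)) = -3957 - (-67 - 56) = -3957 - 1*(-123) = -3957 + 123 = -3834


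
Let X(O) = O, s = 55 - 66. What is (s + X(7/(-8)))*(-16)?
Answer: 190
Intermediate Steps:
s = -11
(s + X(7/(-8)))*(-16) = (-11 + 7/(-8))*(-16) = (-11 + 7*(-⅛))*(-16) = (-11 - 7/8)*(-16) = -95/8*(-16) = 190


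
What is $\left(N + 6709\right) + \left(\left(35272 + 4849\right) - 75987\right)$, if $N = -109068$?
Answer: $-138225$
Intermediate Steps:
$\left(N + 6709\right) + \left(\left(35272 + 4849\right) - 75987\right) = \left(-109068 + 6709\right) + \left(\left(35272 + 4849\right) - 75987\right) = -102359 + \left(40121 - 75987\right) = -102359 - 35866 = -138225$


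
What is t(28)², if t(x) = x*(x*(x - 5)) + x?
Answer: 326163600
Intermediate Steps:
t(x) = x + x²*(-5 + x) (t(x) = x*(x*(-5 + x)) + x = x²*(-5 + x) + x = x + x²*(-5 + x))
t(28)² = (28*(1 + 28² - 5*28))² = (28*(1 + 784 - 140))² = (28*645)² = 18060² = 326163600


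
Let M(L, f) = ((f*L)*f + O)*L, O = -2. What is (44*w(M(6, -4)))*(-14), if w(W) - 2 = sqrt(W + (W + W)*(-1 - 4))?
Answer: -1232 - 3696*I*sqrt(141) ≈ -1232.0 - 43888.0*I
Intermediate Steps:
M(L, f) = L*(-2 + L*f**2) (M(L, f) = ((f*L)*f - 2)*L = ((L*f)*f - 2)*L = (L*f**2 - 2)*L = (-2 + L*f**2)*L = L*(-2 + L*f**2))
w(W) = 2 + 3*sqrt(-W) (w(W) = 2 + sqrt(W + (W + W)*(-1 - 4)) = 2 + sqrt(W + (2*W)*(-5)) = 2 + sqrt(W - 10*W) = 2 + sqrt(-9*W) = 2 + 3*sqrt(-W))
(44*w(M(6, -4)))*(-14) = (44*(2 + 3*sqrt(-6*(-2 + 6*(-4)**2))))*(-14) = (44*(2 + 3*sqrt(-6*(-2 + 6*16))))*(-14) = (44*(2 + 3*sqrt(-6*(-2 + 96))))*(-14) = (44*(2 + 3*sqrt(-6*94)))*(-14) = (44*(2 + 3*sqrt(-1*564)))*(-14) = (44*(2 + 3*sqrt(-564)))*(-14) = (44*(2 + 3*(2*I*sqrt(141))))*(-14) = (44*(2 + 6*I*sqrt(141)))*(-14) = (88 + 264*I*sqrt(141))*(-14) = -1232 - 3696*I*sqrt(141)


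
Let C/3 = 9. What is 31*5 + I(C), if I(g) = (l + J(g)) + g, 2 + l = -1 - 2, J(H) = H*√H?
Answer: 177 + 81*√3 ≈ 317.30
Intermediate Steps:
J(H) = H^(3/2)
l = -5 (l = -2 + (-1 - 2) = -2 - 3 = -5)
C = 27 (C = 3*9 = 27)
I(g) = -5 + g + g^(3/2) (I(g) = (-5 + g^(3/2)) + g = -5 + g + g^(3/2))
31*5 + I(C) = 31*5 + (-5 + 27 + 27^(3/2)) = 155 + (-5 + 27 + 81*√3) = 155 + (22 + 81*√3) = 177 + 81*√3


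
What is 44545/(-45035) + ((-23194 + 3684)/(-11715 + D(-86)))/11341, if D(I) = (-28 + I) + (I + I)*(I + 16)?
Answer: -21494527029/21553309657 ≈ -0.99727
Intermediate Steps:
D(I) = -28 + I + 2*I*(16 + I) (D(I) = (-28 + I) + (2*I)*(16 + I) = (-28 + I) + 2*I*(16 + I) = -28 + I + 2*I*(16 + I))
44545/(-45035) + ((-23194 + 3684)/(-11715 + D(-86)))/11341 = 44545/(-45035) + ((-23194 + 3684)/(-11715 + (-28 + 2*(-86)² + 33*(-86))))/11341 = 44545*(-1/45035) - 19510/(-11715 + (-28 + 2*7396 - 2838))*(1/11341) = -8909/9007 - 19510/(-11715 + (-28 + 14792 - 2838))*(1/11341) = -8909/9007 - 19510/(-11715 + 11926)*(1/11341) = -8909/9007 - 19510/211*(1/11341) = -8909/9007 - 19510*1/211*(1/11341) = -8909/9007 - 19510/211*1/11341 = -8909/9007 - 19510/2392951 = -21494527029/21553309657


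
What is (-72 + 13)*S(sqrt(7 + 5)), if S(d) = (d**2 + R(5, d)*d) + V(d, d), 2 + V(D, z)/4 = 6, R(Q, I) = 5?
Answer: -1652 - 590*sqrt(3) ≈ -2673.9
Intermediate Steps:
V(D, z) = 16 (V(D, z) = -8 + 4*6 = -8 + 24 = 16)
S(d) = 16 + d**2 + 5*d (S(d) = (d**2 + 5*d) + 16 = 16 + d**2 + 5*d)
(-72 + 13)*S(sqrt(7 + 5)) = (-72 + 13)*(16 + (sqrt(7 + 5))**2 + 5*sqrt(7 + 5)) = -59*(16 + (sqrt(12))**2 + 5*sqrt(12)) = -59*(16 + (2*sqrt(3))**2 + 5*(2*sqrt(3))) = -59*(16 + 12 + 10*sqrt(3)) = -59*(28 + 10*sqrt(3)) = -1652 - 590*sqrt(3)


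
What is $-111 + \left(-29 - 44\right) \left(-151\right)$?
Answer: $10912$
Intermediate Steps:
$-111 + \left(-29 - 44\right) \left(-151\right) = -111 - -11023 = -111 + 11023 = 10912$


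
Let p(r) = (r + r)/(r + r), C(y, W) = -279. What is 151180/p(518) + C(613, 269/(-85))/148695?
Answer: 7493236607/49565 ≈ 1.5118e+5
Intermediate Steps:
p(r) = 1 (p(r) = (2*r)/((2*r)) = (2*r)*(1/(2*r)) = 1)
151180/p(518) + C(613, 269/(-85))/148695 = 151180/1 - 279/148695 = 151180*1 - 279*1/148695 = 151180 - 93/49565 = 7493236607/49565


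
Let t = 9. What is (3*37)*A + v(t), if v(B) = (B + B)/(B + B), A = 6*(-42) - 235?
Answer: -54056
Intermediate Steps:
A = -487 (A = -252 - 235 = -487)
v(B) = 1 (v(B) = (2*B)/((2*B)) = (2*B)*(1/(2*B)) = 1)
(3*37)*A + v(t) = (3*37)*(-487) + 1 = 111*(-487) + 1 = -54057 + 1 = -54056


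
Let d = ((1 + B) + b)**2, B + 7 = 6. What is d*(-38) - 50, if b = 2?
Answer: -202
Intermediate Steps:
B = -1 (B = -7 + 6 = -1)
d = 4 (d = ((1 - 1) + 2)**2 = (0 + 2)**2 = 2**2 = 4)
d*(-38) - 50 = 4*(-38) - 50 = -152 - 50 = -202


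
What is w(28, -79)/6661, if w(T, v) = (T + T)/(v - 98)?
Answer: -56/1178997 ≈ -4.7498e-5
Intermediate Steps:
w(T, v) = 2*T/(-98 + v) (w(T, v) = (2*T)/(-98 + v) = 2*T/(-98 + v))
w(28, -79)/6661 = (2*28/(-98 - 79))/6661 = (2*28/(-177))*(1/6661) = (2*28*(-1/177))*(1/6661) = -56/177*1/6661 = -56/1178997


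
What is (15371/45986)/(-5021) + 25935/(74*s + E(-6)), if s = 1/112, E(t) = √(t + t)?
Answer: 12407715840463549/9005163429706 - 162664320*I*√3/39001 ≈ 1377.8 - 7224.0*I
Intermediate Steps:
E(t) = √2*√t (E(t) = √(2*t) = √2*√t)
s = 1/112 ≈ 0.0089286
(15371/45986)/(-5021) + 25935/(74*s + E(-6)) = (15371/45986)/(-5021) + 25935/(74*(1/112) + √2*√(-6)) = (15371*(1/45986))*(-1/5021) + 25935/(37/56 + √2*(I*√6)) = (15371/45986)*(-1/5021) + 25935/(37/56 + 2*I*√3) = -15371/230895706 + 25935/(37/56 + 2*I*√3)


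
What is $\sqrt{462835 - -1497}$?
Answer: $2 \sqrt{116083} \approx 681.42$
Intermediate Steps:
$\sqrt{462835 - -1497} = \sqrt{462835 + \left(1560 - 63\right)} = \sqrt{462835 + 1497} = \sqrt{464332} = 2 \sqrt{116083}$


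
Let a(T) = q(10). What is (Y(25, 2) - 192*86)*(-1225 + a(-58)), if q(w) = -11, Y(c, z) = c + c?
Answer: 20347032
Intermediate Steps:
Y(c, z) = 2*c
a(T) = -11
(Y(25, 2) - 192*86)*(-1225 + a(-58)) = (2*25 - 192*86)*(-1225 - 11) = (50 - 16512)*(-1236) = -16462*(-1236) = 20347032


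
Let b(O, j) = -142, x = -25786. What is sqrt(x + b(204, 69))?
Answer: 2*I*sqrt(6482) ≈ 161.02*I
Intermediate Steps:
sqrt(x + b(204, 69)) = sqrt(-25786 - 142) = sqrt(-25928) = 2*I*sqrt(6482)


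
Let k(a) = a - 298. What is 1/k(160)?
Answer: -1/138 ≈ -0.0072464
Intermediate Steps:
k(a) = -298 + a
1/k(160) = 1/(-298 + 160) = 1/(-138) = -1/138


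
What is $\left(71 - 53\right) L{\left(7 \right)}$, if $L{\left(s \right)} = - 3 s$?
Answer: $-378$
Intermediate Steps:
$\left(71 - 53\right) L{\left(7 \right)} = \left(71 - 53\right) \left(\left(-3\right) 7\right) = 18 \left(-21\right) = -378$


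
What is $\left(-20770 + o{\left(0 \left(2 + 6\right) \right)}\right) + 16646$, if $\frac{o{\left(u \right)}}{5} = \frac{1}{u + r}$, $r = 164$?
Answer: $- \frac{676331}{164} \approx -4124.0$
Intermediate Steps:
$o{\left(u \right)} = \frac{5}{164 + u}$ ($o{\left(u \right)} = \frac{5}{u + 164} = \frac{5}{164 + u}$)
$\left(-20770 + o{\left(0 \left(2 + 6\right) \right)}\right) + 16646 = \left(-20770 + \frac{5}{164 + 0 \left(2 + 6\right)}\right) + 16646 = \left(-20770 + \frac{5}{164 + 0 \cdot 8}\right) + 16646 = \left(-20770 + \frac{5}{164 + 0}\right) + 16646 = \left(-20770 + \frac{5}{164}\right) + 16646 = - \frac{3406275}{164} + 16646 = - \frac{676331}{164}$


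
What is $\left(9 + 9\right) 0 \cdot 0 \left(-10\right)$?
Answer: $0$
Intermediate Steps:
$\left(9 + 9\right) 0 \cdot 0 \left(-10\right) = 18 \cdot 0 \left(-10\right) = 0 \left(-10\right) = 0$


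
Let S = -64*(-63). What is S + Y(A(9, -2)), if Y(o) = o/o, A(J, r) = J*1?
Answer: 4033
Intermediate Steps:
A(J, r) = J
S = 4032
Y(o) = 1
S + Y(A(9, -2)) = 4032 + 1 = 4033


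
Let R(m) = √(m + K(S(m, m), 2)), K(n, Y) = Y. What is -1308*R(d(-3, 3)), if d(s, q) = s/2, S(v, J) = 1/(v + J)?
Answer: -654*√2 ≈ -924.90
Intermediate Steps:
S(v, J) = 1/(J + v)
d(s, q) = s/2 (d(s, q) = s*(½) = s/2)
R(m) = √(2 + m) (R(m) = √(m + 2) = √(2 + m))
-1308*R(d(-3, 3)) = -1308*√(2 + (½)*(-3)) = -1308*√(2 - 3/2) = -654*√2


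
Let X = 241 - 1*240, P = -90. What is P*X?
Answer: -90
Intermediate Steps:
X = 1 (X = 241 - 240 = 1)
P*X = -90*1 = -90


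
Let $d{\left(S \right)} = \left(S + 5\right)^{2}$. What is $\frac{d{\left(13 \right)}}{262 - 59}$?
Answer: $\frac{324}{203} \approx 1.5961$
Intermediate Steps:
$d{\left(S \right)} = \left(5 + S\right)^{2}$
$\frac{d{\left(13 \right)}}{262 - 59} = \frac{\left(5 + 13\right)^{2}}{262 - 59} = \frac{18^{2}}{262 - 59} = \frac{324}{203}$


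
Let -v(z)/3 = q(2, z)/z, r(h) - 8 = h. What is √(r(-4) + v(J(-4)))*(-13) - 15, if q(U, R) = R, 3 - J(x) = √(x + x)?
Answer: 0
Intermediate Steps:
J(x) = 3 - √2*√x (J(x) = 3 - √(x + x) = 3 - √(2*x) = 3 - √2*√x)
r(h) = 8 + h
v(z) = -3 (v(z) = -3*z/z = -3*1 = -3)
√(r(-4) + v(J(-4)))*(-13) - 15 = √((8 - 4) - 3)*(-13) - 15 = √(4 - 3)*(-13) - 15 = √1*(-13) - 15 = 1*(-13) - 15 = -13 - 15 = -28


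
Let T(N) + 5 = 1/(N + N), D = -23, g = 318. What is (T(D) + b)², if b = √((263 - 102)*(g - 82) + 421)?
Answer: 81343733/2116 - 231*√38417/23 ≈ 36474.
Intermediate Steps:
T(N) = -5 + 1/(2*N) (T(N) = -5 + 1/(N + N) = -5 + 1/(2*N))
b = √38417 (b = √((263 - 102)*(318 - 82) + 421) = √(161*236 + 421) = √(37996 + 421) = √38417 ≈ 196.00)
(T(D) + b)² = ((-5 + (½)/(-23)) + √38417)² = ((-5 + (½)*(-1/23)) + √38417)² = ((-5 - 1/46) + √38417)² = (-231/46 + √38417)²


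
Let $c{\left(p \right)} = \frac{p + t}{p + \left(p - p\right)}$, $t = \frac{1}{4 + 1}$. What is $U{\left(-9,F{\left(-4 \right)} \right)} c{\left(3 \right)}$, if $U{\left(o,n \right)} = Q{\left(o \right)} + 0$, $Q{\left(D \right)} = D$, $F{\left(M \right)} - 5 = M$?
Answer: $- \frac{48}{5} \approx -9.6$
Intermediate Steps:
$F{\left(M \right)} = 5 + M$
$t = \frac{1}{5} \approx 0.2$
$U{\left(o,n \right)} = o$ ($U{\left(o,n \right)} = o + 0 = o$)
$c{\left(p \right)} = \frac{\frac{1}{5} + p}{p}$ ($c{\left(p \right)} = \frac{p + \frac{1}{5}}{p + \left(p - p\right)} = \frac{\frac{1}{5} + p}{p + 0} = \frac{\frac{1}{5} + p}{p}$)
$U{\left(-9,F{\left(-4 \right)} \right)} c{\left(3 \right)} = - 9 \frac{\frac{1}{5} + 3}{3} = - 9 \cdot \frac{1}{3} \cdot \frac{16}{5} = \left(-9\right) \frac{16}{15} = - \frac{48}{5}$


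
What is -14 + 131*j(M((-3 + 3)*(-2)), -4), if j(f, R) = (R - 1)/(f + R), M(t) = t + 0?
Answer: 599/4 ≈ 149.75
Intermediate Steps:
M(t) = t
j(f, R) = (-1 + R)/(R + f)
-14 + 131*j(M((-3 + 3)*(-2)), -4) = -14 + 131*((-1 - 4)/(-4 + (-3 + 3)*(-2))) = -14 + 131*(-5/(-4 + 0*(-2))) = -14 + 131*(-5/(-4 + 0)) = -14 + 131*(-5/(-4)) = -14 + 131*(-¼*(-5)) = -14 + 131*(5/4) = -14 + 655/4 = 599/4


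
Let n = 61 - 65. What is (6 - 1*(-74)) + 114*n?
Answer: -376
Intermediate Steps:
n = -4
(6 - 1*(-74)) + 114*n = (6 - 1*(-74)) + 114*(-4) = (6 + 74) - 456 = 80 - 456 = -376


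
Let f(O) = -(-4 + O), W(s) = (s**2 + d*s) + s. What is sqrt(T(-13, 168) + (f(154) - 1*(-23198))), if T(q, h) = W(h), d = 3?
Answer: 2*sqrt(12986) ≈ 227.91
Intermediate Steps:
W(s) = s**2 + 4*s (W(s) = (s**2 + 3*s) + s = s**2 + 4*s)
T(q, h) = h*(4 + h)
f(O) = 4 - O
sqrt(T(-13, 168) + (f(154) - 1*(-23198))) = sqrt(168*(4 + 168) + ((4 - 1*154) - 1*(-23198))) = sqrt(168*172 + ((4 - 154) + 23198)) = sqrt(28896 + (-150 + 23198)) = sqrt(28896 + 23048) = sqrt(51944) = 2*sqrt(12986)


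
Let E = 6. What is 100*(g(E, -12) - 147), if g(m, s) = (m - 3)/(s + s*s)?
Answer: -161675/11 ≈ -14698.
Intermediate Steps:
g(m, s) = (-3 + m)/(s + s²)
100*(g(E, -12) - 147) = 100*((-3 + 6)/((-12)*(1 - 12)) - 147) = 100*(-1/12*3/(-11) - 147) = 100*(-1/12*(-1/11)*3 - 147) = 100*(1/44 - 147) = 100*(-6467/44) = -161675/11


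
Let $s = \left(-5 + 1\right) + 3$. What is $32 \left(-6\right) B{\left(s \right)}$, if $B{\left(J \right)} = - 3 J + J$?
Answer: $-384$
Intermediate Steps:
$s = -1$ ($s = -4 + 3 = -1$)
$B{\left(J \right)} = - 2 J$
$32 \left(-6\right) B{\left(s \right)} = 32 \left(-6\right) \left(\left(-2\right) \left(-1\right)\right) = \left(-192\right) 2 = -384$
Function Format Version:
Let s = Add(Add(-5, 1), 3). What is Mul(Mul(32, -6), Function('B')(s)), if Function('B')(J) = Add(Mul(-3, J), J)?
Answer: -384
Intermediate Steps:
s = -1 (s = Add(-4, 3) = -1)
Function('B')(J) = Mul(-2, J)
Mul(Mul(32, -6), Function('B')(s)) = Mul(Mul(32, -6), Mul(-2, -1)) = Mul(-192, 2) = -384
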